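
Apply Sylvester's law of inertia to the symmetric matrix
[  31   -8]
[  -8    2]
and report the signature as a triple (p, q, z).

step 0: pivot 31 → sign +
step 1: pivot -2/31 → sign −
signature = (1, 1, 0)

Answer: (1, 1, 0)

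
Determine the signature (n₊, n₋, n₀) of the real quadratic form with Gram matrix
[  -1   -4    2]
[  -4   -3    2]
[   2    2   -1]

Answer: (2, 1, 0)

Derivation:
step 0: pivot -1 → sign −
step 1: pivot 13 → sign +
step 2: pivot 3/13 → sign +
signature = (2, 1, 0)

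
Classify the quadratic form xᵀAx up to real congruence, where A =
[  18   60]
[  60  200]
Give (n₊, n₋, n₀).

Answer: (1, 0, 1)

Derivation:
step 0: pivot 18 → sign +
step 1: row/col 1 already zero → sign 0
signature = (1, 0, 1)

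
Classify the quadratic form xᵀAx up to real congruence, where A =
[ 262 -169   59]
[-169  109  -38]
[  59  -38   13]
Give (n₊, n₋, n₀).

step 0: pivot 262 → sign +
step 1: pivot -3/262 → sign −
step 2: row/col 2 already zero → sign 0
signature = (1, 1, 1)

Answer: (1, 1, 1)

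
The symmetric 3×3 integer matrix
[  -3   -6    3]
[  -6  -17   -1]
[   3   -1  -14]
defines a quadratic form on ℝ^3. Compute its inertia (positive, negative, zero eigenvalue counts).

step 0: pivot -3 → sign −
step 1: pivot -5 → sign −
step 2: pivot -6/5 → sign −
signature = (0, 3, 0)

Answer: (0, 3, 0)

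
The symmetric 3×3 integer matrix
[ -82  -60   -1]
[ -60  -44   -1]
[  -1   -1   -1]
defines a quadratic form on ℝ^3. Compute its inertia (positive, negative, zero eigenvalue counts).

step 0: pivot -82 → sign −
step 1: pivot -4/41 → sign −
step 2: pivot -1/4 → sign −
signature = (0, 3, 0)

Answer: (0, 3, 0)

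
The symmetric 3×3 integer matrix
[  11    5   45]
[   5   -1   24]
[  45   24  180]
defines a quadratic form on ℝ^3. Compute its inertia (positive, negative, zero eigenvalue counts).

Answer: (1, 2, 0)

Derivation:
step 0: pivot 11 → sign +
step 1: pivot -36/11 → sign −
step 2: pivot -1/4 → sign −
signature = (1, 2, 0)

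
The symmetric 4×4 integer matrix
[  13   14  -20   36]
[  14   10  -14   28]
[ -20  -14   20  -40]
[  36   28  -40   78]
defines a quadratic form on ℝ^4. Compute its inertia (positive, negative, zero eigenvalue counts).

step 0: pivot 13 → sign +
step 1: pivot -66/13 → sign −
step 2: pivot 14/33 → sign +
step 3: pivot 2/7 → sign +
signature = (3, 1, 0)

Answer: (3, 1, 0)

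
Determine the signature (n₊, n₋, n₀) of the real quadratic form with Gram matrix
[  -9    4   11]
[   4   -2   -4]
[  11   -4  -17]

step 0: pivot -9 → sign −
step 1: pivot -2/9 → sign −
step 2: row/col 2 already zero → sign 0
signature = (0, 2, 1)

Answer: (0, 2, 1)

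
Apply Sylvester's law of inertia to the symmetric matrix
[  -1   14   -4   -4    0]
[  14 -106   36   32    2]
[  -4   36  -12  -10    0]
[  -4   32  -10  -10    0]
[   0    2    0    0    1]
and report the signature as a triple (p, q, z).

Answer: (2, 3, 0)

Derivation:
step 0: pivot -1 → sign −
step 1: pivot 90 → sign +
step 2: pivot -4/9 → sign −
step 3: pivot 3/5 → sign +
step 4: pivot -1 → sign −
signature = (2, 3, 0)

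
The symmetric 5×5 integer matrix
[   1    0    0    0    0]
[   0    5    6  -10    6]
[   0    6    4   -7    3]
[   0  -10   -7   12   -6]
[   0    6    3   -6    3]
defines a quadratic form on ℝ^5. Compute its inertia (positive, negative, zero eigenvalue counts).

step 0: pivot 1 → sign +
step 1: pivot 5 → sign +
step 2: pivot -16/5 → sign −
step 3: pivot -3/16 → sign −
step 4: pivot 3 → sign +
signature = (3, 2, 0)

Answer: (3, 2, 0)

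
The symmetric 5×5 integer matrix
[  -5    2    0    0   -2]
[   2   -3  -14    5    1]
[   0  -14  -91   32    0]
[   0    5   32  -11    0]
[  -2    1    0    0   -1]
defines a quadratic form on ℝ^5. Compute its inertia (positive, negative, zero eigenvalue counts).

Answer: (2, 3, 0)

Derivation:
step 0: pivot -5 → sign −
step 1: pivot -11/5 → sign −
step 2: pivot -21/11 → sign −
step 3: pivot 8/21 → sign +
step 4: pivot 3/8 → sign +
signature = (2, 3, 0)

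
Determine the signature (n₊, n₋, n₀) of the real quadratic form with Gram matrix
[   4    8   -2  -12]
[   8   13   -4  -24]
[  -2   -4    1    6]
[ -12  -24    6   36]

step 0: pivot 4 → sign +
step 1: pivot -3 → sign −
step 2: row/col 2 already zero → sign 0
step 3: row/col 3 already zero → sign 0
signature = (1, 1, 2)

Answer: (1, 1, 2)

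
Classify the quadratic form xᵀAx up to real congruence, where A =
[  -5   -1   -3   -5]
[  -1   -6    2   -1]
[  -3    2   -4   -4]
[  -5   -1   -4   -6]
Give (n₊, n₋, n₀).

step 0: pivot -5 → sign −
step 1: pivot -29/5 → sign −
step 2: pivot -30/29 → sign −
step 3: pivot -1/30 → sign −
signature = (0, 4, 0)

Answer: (0, 4, 0)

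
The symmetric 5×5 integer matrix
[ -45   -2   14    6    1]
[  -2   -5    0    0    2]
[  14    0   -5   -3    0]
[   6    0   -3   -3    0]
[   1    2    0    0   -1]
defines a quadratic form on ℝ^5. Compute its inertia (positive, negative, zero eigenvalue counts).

Answer: (0, 4, 1)

Derivation:
step 0: pivot -45 → sign −
step 1: pivot -221/45 → sign −
step 2: pivot -125/221 → sign −
step 3: pivot -6/125 → sign −
step 4: row/col 4 already zero → sign 0
signature = (0, 4, 1)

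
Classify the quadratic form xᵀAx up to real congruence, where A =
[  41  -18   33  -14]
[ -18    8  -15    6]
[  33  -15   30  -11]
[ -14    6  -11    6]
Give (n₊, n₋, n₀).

Answer: (4, 0, 0)

Derivation:
step 0: pivot 41 → sign +
step 1: pivot 4/41 → sign +
step 2: pivot 3/4 → sign +
step 3: pivot 2/3 → sign +
signature = (4, 0, 0)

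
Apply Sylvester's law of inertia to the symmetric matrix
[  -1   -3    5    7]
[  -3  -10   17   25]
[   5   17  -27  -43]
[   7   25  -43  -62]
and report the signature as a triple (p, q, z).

step 0: pivot -1 → sign −
step 1: pivot -1 → sign −
step 2: pivot 2 → sign +
step 3: pivot 3 → sign +
signature = (2, 2, 0)

Answer: (2, 2, 0)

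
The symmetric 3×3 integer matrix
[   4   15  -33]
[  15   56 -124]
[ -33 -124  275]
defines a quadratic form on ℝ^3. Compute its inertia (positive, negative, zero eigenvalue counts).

Answer: (2, 1, 0)

Derivation:
step 0: pivot 4 → sign +
step 1: pivot -1/4 → sign −
step 2: pivot 3 → sign +
signature = (2, 1, 0)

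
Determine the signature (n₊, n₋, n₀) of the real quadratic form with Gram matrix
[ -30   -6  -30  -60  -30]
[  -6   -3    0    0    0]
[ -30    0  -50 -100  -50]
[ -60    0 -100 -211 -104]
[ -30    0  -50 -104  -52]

Answer: (0, 4, 1)

Derivation:
step 0: pivot -30 → sign −
step 1: pivot -9/5 → sign −
step 2: pivot -11 → sign −
step 3: pivot -6/11 → sign −
step 4: row/col 4 already zero → sign 0
signature = (0, 4, 1)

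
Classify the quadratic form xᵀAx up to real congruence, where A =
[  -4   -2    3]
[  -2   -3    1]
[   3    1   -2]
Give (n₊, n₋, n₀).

Answer: (1, 2, 0)

Derivation:
step 0: pivot -4 → sign −
step 1: pivot -2 → sign −
step 2: pivot 3/8 → sign +
signature = (1, 2, 0)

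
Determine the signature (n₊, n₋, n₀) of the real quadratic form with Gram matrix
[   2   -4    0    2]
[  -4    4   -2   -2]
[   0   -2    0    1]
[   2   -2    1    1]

step 0: pivot 2 → sign +
step 1: pivot -4 → sign −
step 2: pivot 1 → sign +
step 3: row/col 3 already zero → sign 0
signature = (2, 1, 1)

Answer: (2, 1, 1)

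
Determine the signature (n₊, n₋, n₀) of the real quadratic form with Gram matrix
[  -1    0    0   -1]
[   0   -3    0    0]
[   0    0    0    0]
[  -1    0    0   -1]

Answer: (0, 2, 2)

Derivation:
step 0: pivot -1 → sign −
step 1: pivot -3 → sign −
step 2: row/col 2 already zero → sign 0
step 3: row/col 3 already zero → sign 0
signature = (0, 2, 2)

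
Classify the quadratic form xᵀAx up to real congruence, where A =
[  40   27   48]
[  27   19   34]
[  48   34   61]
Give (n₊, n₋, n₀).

step 0: pivot 40 → sign +
step 1: pivot 31/40 → sign +
step 2: pivot 3/31 → sign +
signature = (3, 0, 0)

Answer: (3, 0, 0)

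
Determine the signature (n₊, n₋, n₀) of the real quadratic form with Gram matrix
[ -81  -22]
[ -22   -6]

step 0: pivot -81 → sign −
step 1: pivot -2/81 → sign −
signature = (0, 2, 0)

Answer: (0, 2, 0)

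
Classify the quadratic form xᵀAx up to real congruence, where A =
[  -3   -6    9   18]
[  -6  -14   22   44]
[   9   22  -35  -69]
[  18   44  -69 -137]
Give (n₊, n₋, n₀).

step 0: pivot -3 → sign −
step 1: pivot -2 → sign −
step 2: pivot 3 → sign +
step 3: pivot -1/3 → sign −
signature = (1, 3, 0)

Answer: (1, 3, 0)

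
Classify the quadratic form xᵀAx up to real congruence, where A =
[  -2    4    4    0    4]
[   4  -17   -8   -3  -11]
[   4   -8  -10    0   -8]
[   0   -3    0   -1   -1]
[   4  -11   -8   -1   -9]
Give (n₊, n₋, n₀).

Answer: (0, 3, 2)

Derivation:
step 0: pivot -2 → sign −
step 1: pivot -9 → sign −
step 2: pivot -2 → sign −
step 3: row/col 3 already zero → sign 0
step 4: row/col 4 already zero → sign 0
signature = (0, 3, 2)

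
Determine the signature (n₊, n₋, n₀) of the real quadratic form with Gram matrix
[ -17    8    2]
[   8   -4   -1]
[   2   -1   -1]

Answer: (0, 3, 0)

Derivation:
step 0: pivot -17 → sign −
step 1: pivot -4/17 → sign −
step 2: pivot -3/4 → sign −
signature = (0, 3, 0)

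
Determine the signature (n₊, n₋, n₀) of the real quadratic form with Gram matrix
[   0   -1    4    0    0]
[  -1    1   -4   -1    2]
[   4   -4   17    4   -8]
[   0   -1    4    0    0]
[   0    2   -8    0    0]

Answer: (2, 1, 2)

Derivation:
step 0: pivot 1 → sign +
step 1: pivot -1 → sign −
step 2: pivot 1 → sign +
step 3: row/col 3 already zero → sign 0
step 4: row/col 4 already zero → sign 0
signature = (2, 1, 2)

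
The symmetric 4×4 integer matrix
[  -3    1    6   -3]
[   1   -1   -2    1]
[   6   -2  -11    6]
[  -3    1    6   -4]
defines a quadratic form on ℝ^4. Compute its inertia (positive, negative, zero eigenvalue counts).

Answer: (1, 3, 0)

Derivation:
step 0: pivot -3 → sign −
step 1: pivot -2/3 → sign −
step 2: pivot 1 → sign +
step 3: pivot -1 → sign −
signature = (1, 3, 0)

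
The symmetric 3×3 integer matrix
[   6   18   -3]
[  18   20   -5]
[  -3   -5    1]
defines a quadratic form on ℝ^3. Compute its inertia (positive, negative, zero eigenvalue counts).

step 0: pivot 6 → sign +
step 1: pivot -34 → sign −
step 2: pivot -1/34 → sign −
signature = (1, 2, 0)

Answer: (1, 2, 0)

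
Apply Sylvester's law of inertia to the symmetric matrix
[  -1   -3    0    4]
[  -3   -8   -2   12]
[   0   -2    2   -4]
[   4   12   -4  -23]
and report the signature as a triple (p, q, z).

Answer: (2, 2, 0)

Derivation:
step 0: pivot -1 → sign −
step 1: pivot 1 → sign +
step 2: pivot -2 → sign −
step 3: pivot 1 → sign +
signature = (2, 2, 0)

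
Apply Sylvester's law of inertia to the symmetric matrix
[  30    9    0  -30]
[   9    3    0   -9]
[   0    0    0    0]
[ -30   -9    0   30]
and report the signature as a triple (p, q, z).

step 0: pivot 30 → sign +
step 1: pivot 3/10 → sign +
step 2: row/col 2 already zero → sign 0
step 3: row/col 3 already zero → sign 0
signature = (2, 0, 2)

Answer: (2, 0, 2)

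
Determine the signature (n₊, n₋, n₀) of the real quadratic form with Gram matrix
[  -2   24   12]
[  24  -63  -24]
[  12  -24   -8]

step 0: pivot -2 → sign −
step 1: pivot 225 → sign +
step 2: row/col 2 already zero → sign 0
signature = (1, 1, 1)

Answer: (1, 1, 1)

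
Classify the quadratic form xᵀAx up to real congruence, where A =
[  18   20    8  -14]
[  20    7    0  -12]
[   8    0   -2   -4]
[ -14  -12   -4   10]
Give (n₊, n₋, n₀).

Answer: (1, 2, 1)

Derivation:
step 0: pivot 18 → sign +
step 1: pivot -137/9 → sign −
step 2: pivot -50/137 → sign −
step 3: row/col 3 already zero → sign 0
signature = (1, 2, 1)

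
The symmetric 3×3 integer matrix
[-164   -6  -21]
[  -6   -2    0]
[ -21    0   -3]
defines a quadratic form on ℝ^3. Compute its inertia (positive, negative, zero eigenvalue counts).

Answer: (1, 2, 0)

Derivation:
step 0: pivot -164 → sign −
step 1: pivot -73/41 → sign −
step 2: pivot 3/146 → sign +
signature = (1, 2, 0)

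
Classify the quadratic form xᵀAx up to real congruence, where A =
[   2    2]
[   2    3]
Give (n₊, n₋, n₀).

Answer: (2, 0, 0)

Derivation:
step 0: pivot 2 → sign +
step 1: pivot 1 → sign +
signature = (2, 0, 0)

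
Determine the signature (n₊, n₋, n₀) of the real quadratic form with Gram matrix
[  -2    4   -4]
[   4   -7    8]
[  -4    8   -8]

Answer: (1, 1, 1)

Derivation:
step 0: pivot -2 → sign −
step 1: pivot 1 → sign +
step 2: row/col 2 already zero → sign 0
signature = (1, 1, 1)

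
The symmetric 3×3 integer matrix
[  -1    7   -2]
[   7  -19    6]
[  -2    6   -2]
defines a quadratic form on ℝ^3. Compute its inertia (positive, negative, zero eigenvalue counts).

step 0: pivot -1 → sign −
step 1: pivot 30 → sign +
step 2: pivot -2/15 → sign −
signature = (1, 2, 0)

Answer: (1, 2, 0)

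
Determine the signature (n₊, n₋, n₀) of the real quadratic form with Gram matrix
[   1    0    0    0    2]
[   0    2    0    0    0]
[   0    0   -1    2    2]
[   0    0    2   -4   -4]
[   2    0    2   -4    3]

step 0: pivot 1 → sign +
step 1: pivot 2 → sign +
step 2: pivot -1 → sign −
step 3: pivot 3 → sign +
step 4: row/col 4 already zero → sign 0
signature = (3, 1, 1)

Answer: (3, 1, 1)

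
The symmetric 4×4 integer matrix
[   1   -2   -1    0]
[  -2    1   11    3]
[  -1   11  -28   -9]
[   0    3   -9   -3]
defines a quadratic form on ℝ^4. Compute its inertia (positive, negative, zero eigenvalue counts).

Answer: (1, 2, 1)

Derivation:
step 0: pivot 1 → sign +
step 1: pivot -3 → sign −
step 2: pivot -2 → sign −
step 3: row/col 3 already zero → sign 0
signature = (1, 2, 1)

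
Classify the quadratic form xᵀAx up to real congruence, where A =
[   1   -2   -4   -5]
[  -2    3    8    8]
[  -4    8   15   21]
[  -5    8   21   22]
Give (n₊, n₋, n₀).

step 0: pivot 1 → sign +
step 1: pivot -1 → sign −
step 2: pivot -1 → sign −
step 3: pivot 2 → sign +
signature = (2, 2, 0)

Answer: (2, 2, 0)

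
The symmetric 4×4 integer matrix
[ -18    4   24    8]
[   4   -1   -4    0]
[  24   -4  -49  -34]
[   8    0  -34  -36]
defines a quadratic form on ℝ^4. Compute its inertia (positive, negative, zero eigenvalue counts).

step 0: pivot -18 → sign −
step 1: pivot -1/9 → sign −
step 2: pivot -1 → sign −
step 3: row/col 3 already zero → sign 0
signature = (0, 3, 1)

Answer: (0, 3, 1)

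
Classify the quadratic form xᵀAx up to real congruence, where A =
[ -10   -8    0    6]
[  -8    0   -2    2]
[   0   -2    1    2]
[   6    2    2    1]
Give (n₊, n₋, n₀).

Answer: (2, 1, 1)

Derivation:
step 0: pivot -10 → sign −
step 1: pivot 32/5 → sign +
step 2: pivot 3/8 → sign +
step 3: row/col 3 already zero → sign 0
signature = (2, 1, 1)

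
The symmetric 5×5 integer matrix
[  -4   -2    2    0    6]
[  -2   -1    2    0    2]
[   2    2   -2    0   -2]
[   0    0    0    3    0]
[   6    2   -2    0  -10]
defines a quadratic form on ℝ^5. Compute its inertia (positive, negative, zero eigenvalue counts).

Answer: (2, 2, 1)

Derivation:
step 0: pivot -4 → sign −
step 1: pivot -1 → sign −
step 2: pivot 1 → sign +
step 3: pivot 3 → sign +
step 4: row/col 4 already zero → sign 0
signature = (2, 2, 1)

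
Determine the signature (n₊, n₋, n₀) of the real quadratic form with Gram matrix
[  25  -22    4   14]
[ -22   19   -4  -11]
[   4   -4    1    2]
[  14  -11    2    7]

Answer: (2, 1, 1)

Derivation:
step 0: pivot 25 → sign +
step 1: pivot -9/25 → sign −
step 2: pivot 1 → sign +
step 3: row/col 3 already zero → sign 0
signature = (2, 1, 1)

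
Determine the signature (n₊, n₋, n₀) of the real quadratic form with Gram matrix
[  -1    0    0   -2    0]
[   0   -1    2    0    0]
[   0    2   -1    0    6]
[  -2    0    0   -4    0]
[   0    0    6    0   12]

Answer: (1, 2, 2)

Derivation:
step 0: pivot -1 → sign −
step 1: pivot -1 → sign −
step 2: pivot 3 → sign +
step 3: row/col 3 already zero → sign 0
step 4: row/col 4 already zero → sign 0
signature = (1, 2, 2)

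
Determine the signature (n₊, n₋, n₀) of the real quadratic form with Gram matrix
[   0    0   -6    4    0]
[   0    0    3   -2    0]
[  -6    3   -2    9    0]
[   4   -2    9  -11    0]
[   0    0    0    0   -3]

Answer: (2, 2, 1)

Derivation:
step 0: pivot -2 → sign −
step 1: pivot 9/2 → sign +
step 2: pivot 1/9 → sign +
step 3: pivot -3 → sign −
step 4: row/col 4 already zero → sign 0
signature = (2, 2, 1)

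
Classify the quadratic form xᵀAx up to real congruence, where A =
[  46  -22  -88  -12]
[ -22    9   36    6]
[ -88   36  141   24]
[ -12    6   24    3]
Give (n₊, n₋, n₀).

Answer: (1, 3, 0)

Derivation:
step 0: pivot 46 → sign +
step 1: pivot -35/23 → sign −
step 2: pivot -3 → sign −
step 3: pivot -3/35 → sign −
signature = (1, 3, 0)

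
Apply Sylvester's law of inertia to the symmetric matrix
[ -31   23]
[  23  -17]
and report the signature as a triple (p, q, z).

Answer: (1, 1, 0)

Derivation:
step 0: pivot -31 → sign −
step 1: pivot 2/31 → sign +
signature = (1, 1, 0)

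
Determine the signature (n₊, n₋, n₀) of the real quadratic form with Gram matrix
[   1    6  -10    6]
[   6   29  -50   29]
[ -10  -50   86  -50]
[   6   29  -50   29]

step 0: pivot 1 → sign +
step 1: pivot -7 → sign −
step 2: pivot 2/7 → sign +
step 3: row/col 3 already zero → sign 0
signature = (2, 1, 1)

Answer: (2, 1, 1)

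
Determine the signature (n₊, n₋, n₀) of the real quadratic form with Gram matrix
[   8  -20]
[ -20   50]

Answer: (1, 0, 1)

Derivation:
step 0: pivot 8 → sign +
step 1: row/col 1 already zero → sign 0
signature = (1, 0, 1)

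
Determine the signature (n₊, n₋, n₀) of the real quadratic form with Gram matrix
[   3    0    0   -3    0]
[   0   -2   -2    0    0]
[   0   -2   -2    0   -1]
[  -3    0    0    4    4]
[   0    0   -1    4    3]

Answer: (3, 2, 0)

Derivation:
step 0: pivot 3 → sign +
step 1: pivot -2 → sign −
step 2: pivot 1 → sign +
step 3: pivot -13 → sign −
step 4: pivot 1/13 → sign +
signature = (3, 2, 0)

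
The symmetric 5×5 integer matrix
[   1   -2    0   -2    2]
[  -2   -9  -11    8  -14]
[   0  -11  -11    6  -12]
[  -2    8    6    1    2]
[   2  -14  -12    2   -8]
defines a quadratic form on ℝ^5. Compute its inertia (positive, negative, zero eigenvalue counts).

Answer: (3, 2, 0)

Derivation:
step 0: pivot 1 → sign +
step 1: pivot -13 → sign −
step 2: pivot -22/13 → sign −
step 3: pivot 25/11 → sign +
step 4: pivot 6/25 → sign +
signature = (3, 2, 0)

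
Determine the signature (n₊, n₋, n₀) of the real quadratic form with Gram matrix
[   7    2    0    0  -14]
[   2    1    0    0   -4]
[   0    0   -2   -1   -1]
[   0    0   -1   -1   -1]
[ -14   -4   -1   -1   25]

step 0: pivot 7 → sign +
step 1: pivot 3/7 → sign +
step 2: pivot -2 → sign −
step 3: pivot -1/2 → sign −
step 4: pivot -2 → sign −
signature = (2, 3, 0)

Answer: (2, 3, 0)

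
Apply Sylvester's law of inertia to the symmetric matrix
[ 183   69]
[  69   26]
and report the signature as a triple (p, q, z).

step 0: pivot 183 → sign +
step 1: pivot -1/61 → sign −
signature = (1, 1, 0)

Answer: (1, 1, 0)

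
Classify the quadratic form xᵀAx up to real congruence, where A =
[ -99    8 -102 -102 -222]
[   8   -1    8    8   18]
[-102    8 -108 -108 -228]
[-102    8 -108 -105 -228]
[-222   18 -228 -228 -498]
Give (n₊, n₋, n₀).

Answer: (1, 3, 1)

Derivation:
step 0: pivot -99 → sign −
step 1: pivot -35/99 → sign −
step 2: pivot -96/35 → sign −
step 3: pivot 3 → sign +
step 4: row/col 4 already zero → sign 0
signature = (1, 3, 1)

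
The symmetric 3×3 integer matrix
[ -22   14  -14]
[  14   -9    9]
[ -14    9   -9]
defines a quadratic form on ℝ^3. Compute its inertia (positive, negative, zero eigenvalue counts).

Answer: (0, 2, 1)

Derivation:
step 0: pivot -22 → sign −
step 1: pivot -1/11 → sign −
step 2: row/col 2 already zero → sign 0
signature = (0, 2, 1)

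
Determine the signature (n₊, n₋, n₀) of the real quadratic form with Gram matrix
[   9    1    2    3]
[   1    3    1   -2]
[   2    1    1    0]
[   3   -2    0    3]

Answer: (4, 0, 0)

Derivation:
step 0: pivot 9 → sign +
step 1: pivot 26/9 → sign +
step 2: pivot 9/26 → sign +
step 3: pivot 1/9 → sign +
signature = (4, 0, 0)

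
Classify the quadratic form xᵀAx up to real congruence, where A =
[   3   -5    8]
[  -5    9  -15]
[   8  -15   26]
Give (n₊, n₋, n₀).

Answer: (3, 0, 0)

Derivation:
step 0: pivot 3 → sign +
step 1: pivot 2/3 → sign +
step 2: pivot 1/2 → sign +
signature = (3, 0, 0)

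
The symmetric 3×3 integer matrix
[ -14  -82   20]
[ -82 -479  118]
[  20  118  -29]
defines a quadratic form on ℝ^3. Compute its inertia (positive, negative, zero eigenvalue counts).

Answer: (1, 2, 0)

Derivation:
step 0: pivot -14 → sign −
step 1: pivot 9/7 → sign +
step 2: pivot -1 → sign −
signature = (1, 2, 0)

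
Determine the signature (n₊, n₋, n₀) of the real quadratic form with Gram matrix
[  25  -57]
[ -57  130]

Answer: (2, 0, 0)

Derivation:
step 0: pivot 25 → sign +
step 1: pivot 1/25 → sign +
signature = (2, 0, 0)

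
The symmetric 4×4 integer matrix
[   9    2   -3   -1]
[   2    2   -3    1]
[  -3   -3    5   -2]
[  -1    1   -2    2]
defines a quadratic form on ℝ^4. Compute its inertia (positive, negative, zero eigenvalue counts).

step 0: pivot 9 → sign +
step 1: pivot 14/9 → sign +
step 2: pivot 1/2 → sign +
step 3: pivot 3/7 → sign +
signature = (4, 0, 0)

Answer: (4, 0, 0)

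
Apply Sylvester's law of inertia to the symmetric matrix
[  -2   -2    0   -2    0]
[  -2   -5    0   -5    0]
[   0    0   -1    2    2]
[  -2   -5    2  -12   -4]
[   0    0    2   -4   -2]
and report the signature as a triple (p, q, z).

step 0: pivot -2 → sign −
step 1: pivot -3 → sign −
step 2: pivot -1 → sign −
step 3: pivot -3 → sign −
step 4: pivot 2 → sign +
signature = (1, 4, 0)

Answer: (1, 4, 0)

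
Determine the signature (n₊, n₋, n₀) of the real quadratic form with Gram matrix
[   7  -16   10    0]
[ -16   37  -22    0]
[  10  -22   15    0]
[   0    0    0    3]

Answer: (3, 1, 0)

Derivation:
step 0: pivot 7 → sign +
step 1: pivot 3/7 → sign +
step 2: pivot -1 → sign −
step 3: pivot 3 → sign +
signature = (3, 1, 0)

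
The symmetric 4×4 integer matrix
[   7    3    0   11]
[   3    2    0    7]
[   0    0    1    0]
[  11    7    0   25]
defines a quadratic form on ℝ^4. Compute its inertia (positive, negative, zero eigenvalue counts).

step 0: pivot 7 → sign +
step 1: pivot 5/7 → sign +
step 2: pivot 1 → sign +
step 3: pivot 2/5 → sign +
signature = (4, 0, 0)

Answer: (4, 0, 0)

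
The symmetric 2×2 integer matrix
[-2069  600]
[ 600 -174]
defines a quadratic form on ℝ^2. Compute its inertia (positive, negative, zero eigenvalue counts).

step 0: pivot -2069 → sign −
step 1: pivot -6/2069 → sign −
signature = (0, 2, 0)

Answer: (0, 2, 0)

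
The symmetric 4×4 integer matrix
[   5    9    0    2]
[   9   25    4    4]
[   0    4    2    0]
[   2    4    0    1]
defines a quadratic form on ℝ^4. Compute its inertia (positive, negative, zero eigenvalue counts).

step 0: pivot 5 → sign +
step 1: pivot 44/5 → sign +
step 2: pivot 2/11 → sign +
step 3: row/col 3 already zero → sign 0
signature = (3, 0, 1)

Answer: (3, 0, 1)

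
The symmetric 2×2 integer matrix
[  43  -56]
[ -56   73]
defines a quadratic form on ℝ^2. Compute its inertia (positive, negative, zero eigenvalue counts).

step 0: pivot 43 → sign +
step 1: pivot 3/43 → sign +
signature = (2, 0, 0)

Answer: (2, 0, 0)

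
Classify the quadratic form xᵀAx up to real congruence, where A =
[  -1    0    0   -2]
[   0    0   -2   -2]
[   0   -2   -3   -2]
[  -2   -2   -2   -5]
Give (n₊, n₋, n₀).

Answer: (1, 2, 1)

Derivation:
step 0: pivot -1 → sign −
step 1: pivot -3 → sign −
step 2: pivot 4/3 → sign +
step 3: row/col 3 already zero → sign 0
signature = (1, 2, 1)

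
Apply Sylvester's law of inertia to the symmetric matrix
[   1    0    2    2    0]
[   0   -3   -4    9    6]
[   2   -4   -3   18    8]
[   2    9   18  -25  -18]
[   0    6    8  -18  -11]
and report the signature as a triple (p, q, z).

step 0: pivot 1 → sign +
step 1: pivot -3 → sign −
step 2: pivot -5/3 → sign −
step 3: pivot 2/5 → sign +
step 4: pivot 1 → sign +
signature = (3, 2, 0)

Answer: (3, 2, 0)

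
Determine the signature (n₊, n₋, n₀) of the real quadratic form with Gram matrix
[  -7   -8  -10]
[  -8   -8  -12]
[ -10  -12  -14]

step 0: pivot -7 → sign −
step 1: pivot 8/7 → sign +
step 2: row/col 2 already zero → sign 0
signature = (1, 1, 1)

Answer: (1, 1, 1)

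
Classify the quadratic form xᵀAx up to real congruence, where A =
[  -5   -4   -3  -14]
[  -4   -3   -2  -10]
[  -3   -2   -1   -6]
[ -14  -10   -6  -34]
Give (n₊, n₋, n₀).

Answer: (1, 2, 1)

Derivation:
step 0: pivot -5 → sign −
step 1: pivot 1/5 → sign +
step 2: pivot -2 → sign −
step 3: row/col 3 already zero → sign 0
signature = (1, 2, 1)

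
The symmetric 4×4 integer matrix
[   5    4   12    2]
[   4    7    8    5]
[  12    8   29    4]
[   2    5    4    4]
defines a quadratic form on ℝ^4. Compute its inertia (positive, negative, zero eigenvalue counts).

step 0: pivot 5 → sign +
step 1: pivot 19/5 → sign +
step 2: pivot -9/19 → sign −
step 3: pivot 1 → sign +
signature = (3, 1, 0)

Answer: (3, 1, 0)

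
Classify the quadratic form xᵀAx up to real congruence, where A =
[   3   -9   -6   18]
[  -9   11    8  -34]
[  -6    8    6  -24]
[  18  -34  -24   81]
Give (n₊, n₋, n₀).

Answer: (2, 2, 0)

Derivation:
step 0: pivot 3 → sign +
step 1: pivot -16 → sign −
step 2: pivot 1/4 → sign +
step 3: pivot -3 → sign −
signature = (2, 2, 0)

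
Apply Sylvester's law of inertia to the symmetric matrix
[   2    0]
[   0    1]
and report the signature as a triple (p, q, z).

Answer: (2, 0, 0)

Derivation:
step 0: pivot 2 → sign +
step 1: pivot 1 → sign +
signature = (2, 0, 0)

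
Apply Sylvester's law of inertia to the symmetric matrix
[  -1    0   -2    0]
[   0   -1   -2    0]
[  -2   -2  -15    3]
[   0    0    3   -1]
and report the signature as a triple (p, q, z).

Answer: (1, 3, 0)

Derivation:
step 0: pivot -1 → sign −
step 1: pivot -1 → sign −
step 2: pivot -7 → sign −
step 3: pivot 2/7 → sign +
signature = (1, 3, 0)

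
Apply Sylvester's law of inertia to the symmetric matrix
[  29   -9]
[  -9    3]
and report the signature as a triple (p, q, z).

step 0: pivot 29 → sign +
step 1: pivot 6/29 → sign +
signature = (2, 0, 0)

Answer: (2, 0, 0)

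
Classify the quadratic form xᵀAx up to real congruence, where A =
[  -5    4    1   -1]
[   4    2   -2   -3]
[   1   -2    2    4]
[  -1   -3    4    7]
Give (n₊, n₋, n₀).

step 0: pivot -5 → sign −
step 1: pivot 26/5 → sign +
step 2: pivot 25/13 → sign +
step 3: pivot -1/50 → sign −
signature = (2, 2, 0)

Answer: (2, 2, 0)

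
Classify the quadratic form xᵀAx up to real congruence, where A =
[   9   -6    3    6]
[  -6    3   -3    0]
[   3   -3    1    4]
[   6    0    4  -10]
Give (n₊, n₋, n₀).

step 0: pivot 9 → sign +
step 1: pivot -1 → sign −
step 2: pivot 1 → sign +
step 3: pivot -2 → sign −
signature = (2, 2, 0)

Answer: (2, 2, 0)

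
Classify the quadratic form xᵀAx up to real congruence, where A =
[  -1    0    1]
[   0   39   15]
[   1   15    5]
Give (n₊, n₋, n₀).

Answer: (2, 1, 0)

Derivation:
step 0: pivot -1 → sign −
step 1: pivot 39 → sign +
step 2: pivot 3/13 → sign +
signature = (2, 1, 0)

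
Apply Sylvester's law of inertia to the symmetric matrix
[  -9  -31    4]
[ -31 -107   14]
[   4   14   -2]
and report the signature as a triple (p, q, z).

step 0: pivot -9 → sign −
step 1: pivot -2/9 → sign −
step 2: row/col 2 already zero → sign 0
signature = (0, 2, 1)

Answer: (0, 2, 1)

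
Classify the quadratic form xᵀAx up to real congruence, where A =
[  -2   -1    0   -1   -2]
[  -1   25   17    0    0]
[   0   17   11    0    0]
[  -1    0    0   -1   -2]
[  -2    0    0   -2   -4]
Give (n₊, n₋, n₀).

Answer: (1, 3, 1)

Derivation:
step 0: pivot -2 → sign −
step 1: pivot 51/2 → sign +
step 2: pivot -1/3 → sign −
step 3: pivot -3/17 → sign −
step 4: row/col 4 already zero → sign 0
signature = (1, 3, 1)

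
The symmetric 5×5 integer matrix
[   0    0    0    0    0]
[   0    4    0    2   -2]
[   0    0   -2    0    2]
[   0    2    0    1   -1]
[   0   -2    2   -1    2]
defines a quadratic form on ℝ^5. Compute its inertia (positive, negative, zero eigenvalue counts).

Answer: (2, 1, 2)

Derivation:
step 0: pivot 4 → sign +
step 1: pivot -2 → sign −
step 2: pivot 3 → sign +
step 3: row/col 3 already zero → sign 0
step 4: row/col 4 already zero → sign 0
signature = (2, 1, 2)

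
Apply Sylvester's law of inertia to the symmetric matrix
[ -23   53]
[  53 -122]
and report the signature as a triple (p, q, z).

step 0: pivot -23 → sign −
step 1: pivot 3/23 → sign +
signature = (1, 1, 0)

Answer: (1, 1, 0)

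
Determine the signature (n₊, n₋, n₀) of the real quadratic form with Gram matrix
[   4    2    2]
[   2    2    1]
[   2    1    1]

step 0: pivot 4 → sign +
step 1: pivot 1 → sign +
step 2: row/col 2 already zero → sign 0
signature = (2, 0, 1)

Answer: (2, 0, 1)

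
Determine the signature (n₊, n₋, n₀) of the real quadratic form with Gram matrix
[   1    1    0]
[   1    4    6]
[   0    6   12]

Answer: (2, 0, 1)

Derivation:
step 0: pivot 1 → sign +
step 1: pivot 3 → sign +
step 2: row/col 2 already zero → sign 0
signature = (2, 0, 1)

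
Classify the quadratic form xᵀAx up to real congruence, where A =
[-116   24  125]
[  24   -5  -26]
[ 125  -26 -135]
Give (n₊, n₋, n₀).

step 0: pivot -116 → sign −
step 1: pivot -1/29 → sign −
step 2: pivot 1/4 → sign +
signature = (1, 2, 0)

Answer: (1, 2, 0)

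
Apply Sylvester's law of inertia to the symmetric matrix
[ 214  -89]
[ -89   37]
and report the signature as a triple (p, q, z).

step 0: pivot 214 → sign +
step 1: pivot -3/214 → sign −
signature = (1, 1, 0)

Answer: (1, 1, 0)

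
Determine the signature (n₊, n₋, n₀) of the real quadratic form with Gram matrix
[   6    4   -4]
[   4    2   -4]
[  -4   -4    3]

Answer: (2, 1, 0)

Derivation:
step 0: pivot 6 → sign +
step 1: pivot -2/3 → sign −
step 2: pivot 3 → sign +
signature = (2, 1, 0)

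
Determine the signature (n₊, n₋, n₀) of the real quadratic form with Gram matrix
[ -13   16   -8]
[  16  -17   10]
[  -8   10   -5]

Answer: (1, 2, 0)

Derivation:
step 0: pivot -13 → sign −
step 1: pivot 35/13 → sign +
step 2: pivot -3/35 → sign −
signature = (1, 2, 0)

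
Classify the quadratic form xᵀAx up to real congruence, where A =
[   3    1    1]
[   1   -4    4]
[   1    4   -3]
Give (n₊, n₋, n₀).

Answer: (1, 2, 0)

Derivation:
step 0: pivot 3 → sign +
step 1: pivot -13/3 → sign −
step 2: pivot -3/13 → sign −
signature = (1, 2, 0)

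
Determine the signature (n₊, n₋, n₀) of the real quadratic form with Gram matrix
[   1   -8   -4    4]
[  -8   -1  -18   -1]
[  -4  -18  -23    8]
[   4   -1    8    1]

Answer: (1, 3, 0)

Derivation:
step 0: pivot 1 → sign +
step 1: pivot -65 → sign −
step 2: pivot -7/13 → sign −
step 3: pivot -6/35 → sign −
signature = (1, 3, 0)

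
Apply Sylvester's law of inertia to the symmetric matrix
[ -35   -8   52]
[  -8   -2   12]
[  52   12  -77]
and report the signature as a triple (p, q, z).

step 0: pivot -35 → sign −
step 1: pivot -6/35 → sign −
step 2: pivot 1/3 → sign +
signature = (1, 2, 0)

Answer: (1, 2, 0)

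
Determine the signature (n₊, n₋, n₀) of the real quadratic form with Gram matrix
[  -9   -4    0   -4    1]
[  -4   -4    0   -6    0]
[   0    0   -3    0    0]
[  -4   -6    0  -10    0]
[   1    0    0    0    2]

step 0: pivot -9 → sign −
step 1: pivot -20/9 → sign −
step 2: pivot -3 → sign −
step 3: pivot -1/5 → sign −
step 4: pivot 3 → sign +
signature = (1, 4, 0)

Answer: (1, 4, 0)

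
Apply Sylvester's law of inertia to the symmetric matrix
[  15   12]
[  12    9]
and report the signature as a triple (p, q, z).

Answer: (1, 1, 0)

Derivation:
step 0: pivot 15 → sign +
step 1: pivot -3/5 → sign −
signature = (1, 1, 0)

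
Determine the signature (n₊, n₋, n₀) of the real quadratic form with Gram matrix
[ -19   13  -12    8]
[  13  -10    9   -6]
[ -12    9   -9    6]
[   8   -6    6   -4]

Answer: (0, 3, 1)

Derivation:
step 0: pivot -19 → sign −
step 1: pivot -21/19 → sign −
step 2: pivot -6/7 → sign −
step 3: row/col 3 already zero → sign 0
signature = (0, 3, 1)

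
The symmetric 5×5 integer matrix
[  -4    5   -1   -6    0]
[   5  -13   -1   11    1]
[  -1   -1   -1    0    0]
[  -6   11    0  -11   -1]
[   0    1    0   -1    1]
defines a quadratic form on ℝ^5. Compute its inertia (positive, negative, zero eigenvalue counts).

Answer: (1, 3, 1)

Derivation:
step 0: pivot -4 → sign −
step 1: pivot -27/4 → sign −
step 2: pivot -5/27 → sign −
step 3: pivot 3/5 → sign +
step 4: row/col 4 already zero → sign 0
signature = (1, 3, 1)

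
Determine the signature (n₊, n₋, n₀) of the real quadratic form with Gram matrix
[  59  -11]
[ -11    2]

step 0: pivot 59 → sign +
step 1: pivot -3/59 → sign −
signature = (1, 1, 0)

Answer: (1, 1, 0)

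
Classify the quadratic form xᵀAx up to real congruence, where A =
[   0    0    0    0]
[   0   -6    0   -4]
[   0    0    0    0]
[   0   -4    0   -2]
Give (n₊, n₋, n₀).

Answer: (1, 1, 2)

Derivation:
step 0: pivot -6 → sign −
step 1: pivot 2/3 → sign +
step 2: row/col 2 already zero → sign 0
step 3: row/col 3 already zero → sign 0
signature = (1, 1, 2)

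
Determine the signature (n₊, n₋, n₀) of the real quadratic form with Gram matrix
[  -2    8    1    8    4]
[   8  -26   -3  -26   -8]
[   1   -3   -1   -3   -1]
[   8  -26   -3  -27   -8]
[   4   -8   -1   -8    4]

Answer: (2, 3, 0)

Derivation:
step 0: pivot -2 → sign −
step 1: pivot 6 → sign +
step 2: pivot -2/3 → sign −
step 3: pivot -1 → sign −
step 4: pivot 3/2 → sign +
signature = (2, 3, 0)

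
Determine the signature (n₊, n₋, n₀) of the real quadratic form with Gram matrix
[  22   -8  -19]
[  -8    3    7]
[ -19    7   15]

step 0: pivot 22 → sign +
step 1: pivot 1/11 → sign +
step 2: pivot -3/2 → sign −
signature = (2, 1, 0)

Answer: (2, 1, 0)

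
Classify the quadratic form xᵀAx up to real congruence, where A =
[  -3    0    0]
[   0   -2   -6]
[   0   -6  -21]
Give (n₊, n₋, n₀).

step 0: pivot -3 → sign −
step 1: pivot -2 → sign −
step 2: pivot -3 → sign −
signature = (0, 3, 0)

Answer: (0, 3, 0)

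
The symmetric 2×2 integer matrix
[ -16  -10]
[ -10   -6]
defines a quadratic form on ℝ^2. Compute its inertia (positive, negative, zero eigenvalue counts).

step 0: pivot -16 → sign −
step 1: pivot 1/4 → sign +
signature = (1, 1, 0)

Answer: (1, 1, 0)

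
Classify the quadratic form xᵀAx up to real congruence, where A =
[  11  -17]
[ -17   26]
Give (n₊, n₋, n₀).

Answer: (1, 1, 0)

Derivation:
step 0: pivot 11 → sign +
step 1: pivot -3/11 → sign −
signature = (1, 1, 0)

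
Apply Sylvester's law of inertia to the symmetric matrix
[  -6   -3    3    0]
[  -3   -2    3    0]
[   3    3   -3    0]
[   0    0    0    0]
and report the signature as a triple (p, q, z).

Answer: (1, 2, 1)

Derivation:
step 0: pivot -6 → sign −
step 1: pivot -1/2 → sign −
step 2: pivot 3 → sign +
step 3: row/col 3 already zero → sign 0
signature = (1, 2, 1)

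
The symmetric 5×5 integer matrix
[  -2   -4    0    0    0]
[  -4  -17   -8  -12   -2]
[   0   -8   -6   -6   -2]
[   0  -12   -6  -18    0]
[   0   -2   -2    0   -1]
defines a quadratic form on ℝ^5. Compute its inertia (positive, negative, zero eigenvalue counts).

step 0: pivot -2 → sign −
step 1: pivot -9 → sign −
step 2: pivot 10/9 → sign +
step 3: pivot -108/5 → sign −
step 4: row/col 4 already zero → sign 0
signature = (1, 3, 1)

Answer: (1, 3, 1)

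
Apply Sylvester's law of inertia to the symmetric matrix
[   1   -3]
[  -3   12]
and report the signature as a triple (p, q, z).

Answer: (2, 0, 0)

Derivation:
step 0: pivot 1 → sign +
step 1: pivot 3 → sign +
signature = (2, 0, 0)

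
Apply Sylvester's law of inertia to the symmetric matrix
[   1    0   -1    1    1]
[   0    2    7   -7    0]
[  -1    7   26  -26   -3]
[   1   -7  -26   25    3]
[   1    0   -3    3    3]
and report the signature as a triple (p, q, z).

Answer: (3, 2, 0)

Derivation:
step 0: pivot 1 → sign +
step 1: pivot 2 → sign +
step 2: pivot 1/2 → sign +
step 3: pivot -1 → sign −
step 4: pivot -6 → sign −
signature = (3, 2, 0)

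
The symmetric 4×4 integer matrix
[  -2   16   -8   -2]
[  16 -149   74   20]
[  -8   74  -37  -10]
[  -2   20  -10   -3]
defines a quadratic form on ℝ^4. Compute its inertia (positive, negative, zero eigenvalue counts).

step 0: pivot -2 → sign −
step 1: pivot -21 → sign −
step 2: pivot -5/21 → sign −
step 3: pivot -1/5 → sign −
signature = (0, 4, 0)

Answer: (0, 4, 0)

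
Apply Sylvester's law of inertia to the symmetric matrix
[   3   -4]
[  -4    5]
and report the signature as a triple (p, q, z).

Answer: (1, 1, 0)

Derivation:
step 0: pivot 3 → sign +
step 1: pivot -1/3 → sign −
signature = (1, 1, 0)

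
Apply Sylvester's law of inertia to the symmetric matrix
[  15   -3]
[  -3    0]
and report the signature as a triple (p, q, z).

Answer: (1, 1, 0)

Derivation:
step 0: pivot 15 → sign +
step 1: pivot -3/5 → sign −
signature = (1, 1, 0)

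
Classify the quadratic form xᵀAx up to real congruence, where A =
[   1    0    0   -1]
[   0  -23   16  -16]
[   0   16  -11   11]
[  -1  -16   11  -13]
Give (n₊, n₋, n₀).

Answer: (2, 2, 0)

Derivation:
step 0: pivot 1 → sign +
step 1: pivot -23 → sign −
step 2: pivot 3/23 → sign +
step 3: pivot -3 → sign −
signature = (2, 2, 0)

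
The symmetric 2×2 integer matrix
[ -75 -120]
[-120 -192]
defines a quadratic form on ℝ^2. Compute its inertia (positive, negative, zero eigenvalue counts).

Answer: (0, 1, 1)

Derivation:
step 0: pivot -75 → sign −
step 1: row/col 1 already zero → sign 0
signature = (0, 1, 1)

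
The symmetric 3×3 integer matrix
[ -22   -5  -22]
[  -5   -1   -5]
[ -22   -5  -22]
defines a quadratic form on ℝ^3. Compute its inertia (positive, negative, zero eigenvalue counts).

step 0: pivot -22 → sign −
step 1: pivot 3/22 → sign +
step 2: row/col 2 already zero → sign 0
signature = (1, 1, 1)

Answer: (1, 1, 1)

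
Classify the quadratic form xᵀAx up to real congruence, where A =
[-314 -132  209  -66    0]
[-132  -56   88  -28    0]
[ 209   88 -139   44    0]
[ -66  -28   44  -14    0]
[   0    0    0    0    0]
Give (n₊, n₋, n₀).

Answer: (1, 2, 2)

Derivation:
step 0: pivot -314 → sign −
step 1: pivot -80/157 → sign −
step 2: pivot 3/20 → sign +
step 3: row/col 3 already zero → sign 0
step 4: row/col 4 already zero → sign 0
signature = (1, 2, 2)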